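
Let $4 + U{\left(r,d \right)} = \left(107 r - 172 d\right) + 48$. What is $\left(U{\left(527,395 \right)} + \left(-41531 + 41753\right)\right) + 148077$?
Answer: $136792$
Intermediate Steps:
$U{\left(r,d \right)} = 44 - 172 d + 107 r$ ($U{\left(r,d \right)} = -4 - \left(-48 - 107 r + 172 d\right) = -4 + \left(48 - 172 d + 107 r\right) = 44 - 172 d + 107 r$)
$\left(U{\left(527,395 \right)} + \left(-41531 + 41753\right)\right) + 148077 = \left(\left(44 - 67940 + 107 \cdot 527\right) + \left(-41531 + 41753\right)\right) + 148077 = \left(\left(44 - 67940 + 56389\right) + 222\right) + 148077 = \left(-11507 + 222\right) + 148077 = -11285 + 148077 = 136792$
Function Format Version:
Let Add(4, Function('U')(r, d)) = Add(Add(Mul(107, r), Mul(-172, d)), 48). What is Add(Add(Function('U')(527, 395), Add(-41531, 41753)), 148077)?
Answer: 136792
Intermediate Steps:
Function('U')(r, d) = Add(44, Mul(-172, d), Mul(107, r)) (Function('U')(r, d) = Add(-4, Add(Add(Mul(107, r), Mul(-172, d)), 48)) = Add(-4, Add(Add(Mul(-172, d), Mul(107, r)), 48)) = Add(-4, Add(48, Mul(-172, d), Mul(107, r))) = Add(44, Mul(-172, d), Mul(107, r)))
Add(Add(Function('U')(527, 395), Add(-41531, 41753)), 148077) = Add(Add(Add(44, Mul(-172, 395), Mul(107, 527)), Add(-41531, 41753)), 148077) = Add(Add(Add(44, -67940, 56389), 222), 148077) = Add(Add(-11507, 222), 148077) = Add(-11285, 148077) = 136792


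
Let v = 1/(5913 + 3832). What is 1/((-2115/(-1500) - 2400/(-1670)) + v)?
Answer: 32548300/92672443 ≈ 0.35122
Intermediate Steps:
v = 1/9745 ≈ 0.00010262
1/((-2115/(-1500) - 2400/(-1670)) + v) = 1/((-2115/(-1500) - 2400/(-1670)) + 1/9745) = 1/((-2115*(-1/1500) - 2400*(-1/1670)) + 1/9745) = 1/((141/100 + 240/167) + 1/9745) = 1/(47547/16700 + 1/9745) = 1/(92672443/32548300) = 32548300/92672443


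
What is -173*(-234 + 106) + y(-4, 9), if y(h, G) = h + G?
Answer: 22149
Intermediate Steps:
y(h, G) = G + h
-173*(-234 + 106) + y(-4, 9) = -173*(-234 + 106) + (9 - 4) = -173*(-128) + 5 = 22144 + 5 = 22149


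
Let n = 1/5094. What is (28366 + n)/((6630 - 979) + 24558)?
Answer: 144496405/153884646 ≈ 0.93899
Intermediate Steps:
n = 1/5094 ≈ 0.00019631
(28366 + n)/((6630 - 979) + 24558) = (28366 + 1/5094)/((6630 - 979) + 24558) = 144496405/(5094*(5651 + 24558)) = (144496405/5094)/30209 = (144496405/5094)*(1/30209) = 144496405/153884646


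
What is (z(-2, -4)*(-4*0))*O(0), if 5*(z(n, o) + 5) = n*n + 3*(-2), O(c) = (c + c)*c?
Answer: 0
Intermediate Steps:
O(c) = 2*c² (O(c) = (2*c)*c = 2*c²)
z(n, o) = -31/5 + n²/5 (z(n, o) = -5 + (n*n + 3*(-2))/5 = -5 + (n² - 6)/5 = -5 + (-6 + n²)/5 = -5 + (-6/5 + n²/5) = -31/5 + n²/5)
(z(-2, -4)*(-4*0))*O(0) = ((-31/5 + (⅕)*(-2)²)*(-4*0))*(2*0²) = ((-31/5 + (⅕)*4)*0)*(2*0) = ((-31/5 + ⅘)*0)*0 = -27/5*0*0 = 0*0 = 0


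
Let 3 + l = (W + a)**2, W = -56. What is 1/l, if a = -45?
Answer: 1/10198 ≈ 9.8058e-5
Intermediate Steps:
l = 10198 (l = -3 + (-56 - 45)**2 = -3 + (-101)**2 = -3 + 10201 = 10198)
1/l = 1/10198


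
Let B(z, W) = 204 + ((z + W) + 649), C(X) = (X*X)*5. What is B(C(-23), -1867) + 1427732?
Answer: 1429363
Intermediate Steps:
C(X) = 5*X² (C(X) = X²*5 = 5*X²)
B(z, W) = 853 + W + z (B(z, W) = 204 + ((W + z) + 649) = 204 + (649 + W + z) = 853 + W + z)
B(C(-23), -1867) + 1427732 = (853 - 1867 + 5*(-23)²) + 1427732 = (853 - 1867 + 5*529) + 1427732 = (853 - 1867 + 2645) + 1427732 = 1631 + 1427732 = 1429363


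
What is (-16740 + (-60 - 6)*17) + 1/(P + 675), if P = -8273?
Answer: -135715477/7598 ≈ -17862.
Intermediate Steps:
(-16740 + (-60 - 6)*17) + 1/(P + 675) = (-16740 + (-60 - 6)*17) + 1/(-8273 + 675) = (-16740 - 66*17) + 1/(-7598) = (-16740 - 1122) - 1/7598 = -17862 - 1/7598 = -135715477/7598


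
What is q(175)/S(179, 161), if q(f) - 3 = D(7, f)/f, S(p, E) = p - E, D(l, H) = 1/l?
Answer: 1838/11025 ≈ 0.16671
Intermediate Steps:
q(f) = 3 + 1/(7*f)
q(175)/S(179, 161) = (3 + (1/7)/175)/(179 - 1*161) = (3 + (1/7)*(1/175))/(179 - 161) = (3 + 1/1225)/18 = (3676/1225)*(1/18) = 1838/11025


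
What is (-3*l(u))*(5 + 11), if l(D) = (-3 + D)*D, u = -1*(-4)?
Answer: -192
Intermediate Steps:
u = 4
l(D) = D*(-3 + D)
(-3*l(u))*(5 + 11) = (-12*(-3 + 4))*(5 + 11) = -12*16 = -192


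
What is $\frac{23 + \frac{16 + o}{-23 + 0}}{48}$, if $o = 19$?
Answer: $\frac{247}{552} \approx 0.44746$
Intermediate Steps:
$\frac{23 + \frac{16 + o}{-23 + 0}}{48} = \frac{23 + \frac{16 + 19}{-23 + 0}}{48} = \left(23 + \frac{35}{-23}\right) \frac{1}{48} = \left(23 + 35 \left(- \frac{1}{23}\right)\right) \frac{1}{48} = \left(23 - \frac{35}{23}\right) \frac{1}{48} = \frac{494}{23} \cdot \frac{1}{48} = \frac{247}{552}$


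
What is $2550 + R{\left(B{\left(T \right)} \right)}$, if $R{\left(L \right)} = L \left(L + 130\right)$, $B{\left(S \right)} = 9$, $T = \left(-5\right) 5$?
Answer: $3801$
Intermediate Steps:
$T = -25$
$R{\left(L \right)} = L \left(130 + L\right)$
$2550 + R{\left(B{\left(T \right)} \right)} = 2550 + 9 \left(130 + 9\right) = 2550 + 9 \cdot 139 = 2550 + 1251 = 3801$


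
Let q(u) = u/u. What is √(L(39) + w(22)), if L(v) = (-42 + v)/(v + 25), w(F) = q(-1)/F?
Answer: I*√11/88 ≈ 0.037689*I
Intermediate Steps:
q(u) = 1
w(F) = 1/F
L(v) = (-42 + v)/(25 + v)
√(L(39) + w(22)) = √((-42 + 39)/(25 + 39) + 1/22) = √(-3/64 + 1/22) = √(-1/704) = I*√11/88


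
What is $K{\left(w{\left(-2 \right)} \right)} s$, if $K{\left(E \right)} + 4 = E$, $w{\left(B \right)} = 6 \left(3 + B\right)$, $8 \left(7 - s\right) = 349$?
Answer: $- \frac{293}{4} \approx -73.25$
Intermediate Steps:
$s = - \frac{293}{8}$ ($s = 7 - \frac{349}{8} = - \frac{293}{8} \approx -36.625$)
$w{\left(B \right)} = 18 + 6 B$
$K{\left(E \right)} = -4 + E$
$K{\left(w{\left(-2 \right)} \right)} s = \left(-4 + \left(18 + 6 \left(-2\right)\right)\right) \left(- \frac{293}{8}\right) = \left(-4 + \left(18 - 12\right)\right) \left(- \frac{293}{8}\right) = \left(-4 + 6\right) \left(- \frac{293}{8}\right) = 2 \left(- \frac{293}{8}\right) = - \frac{293}{4}$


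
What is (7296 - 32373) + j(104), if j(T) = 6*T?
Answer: -24453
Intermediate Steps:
(7296 - 32373) + j(104) = (7296 - 32373) + 6*104 = -25077 + 624 = -24453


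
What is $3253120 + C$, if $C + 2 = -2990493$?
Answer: $262625$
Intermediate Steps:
$C = -2990495$ ($C = -2 - 2990493 = -2990495$)
$3253120 + C = 3253120 - 2990495 = 262625$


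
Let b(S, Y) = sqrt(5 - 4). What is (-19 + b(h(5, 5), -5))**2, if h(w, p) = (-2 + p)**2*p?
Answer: 324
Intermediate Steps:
h(w, p) = p*(-2 + p)**2
b(S, Y) = 1 (b(S, Y) = sqrt(1) = 1)
(-19 + b(h(5, 5), -5))**2 = (-19 + 1)**2 = (-18)**2 = 324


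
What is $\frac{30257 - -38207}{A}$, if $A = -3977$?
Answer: $- \frac{68464}{3977} \approx -17.215$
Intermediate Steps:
$\frac{30257 - -38207}{A} = \frac{30257 - -38207}{-3977} = \left(30257 + 38207\right) \left(- \frac{1}{3977}\right) = 68464 \left(- \frac{1}{3977}\right) = - \frac{68464}{3977}$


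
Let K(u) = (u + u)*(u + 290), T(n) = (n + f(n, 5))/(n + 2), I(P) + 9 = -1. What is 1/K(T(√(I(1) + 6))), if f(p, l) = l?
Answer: 5440/6582507 + 2348*I/6582507 ≈ 0.00082643 + 0.0003567*I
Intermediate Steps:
I(P) = -10 (I(P) = -9 - 1 = -10)
T(n) = (5 + n)/(2 + n) (T(n) = (n + 5)/(n + 2) = (5 + n)/(2 + n))
K(u) = 2*u*(290 + u) (K(u) = (2*u)*(290 + u) = 2*u*(290 + u))
1/K(T(√(I(1) + 6))) = 1/(2*((5 + √(-10 + 6))/(2 + √(-10 + 6)))*(290 + (5 + √(-10 + 6))/(2 + √(-10 + 6)))) = 1/(2*((5 + √(-4))/(2 + √(-4)))*(290 + (5 + √(-4))/(2 + √(-4)))) = 1/(2*((5 + 2*I)/(2 + 2*I))*(290 + (5 + 2*I)/(2 + 2*I))) = 1/(2*(((2 - 2*I)/8)*(5 + 2*I))*(290 + ((2 - 2*I)/8)*(5 + 2*I))) = 1/(2*((2 - 2*I)*(5 + 2*I)/8)*(290 + (2 - 2*I)*(5 + 2*I)/8)) = 1/((2 - 2*I)*(5 + 2*I)*(290 + (2 - 2*I)*(5 + 2*I)/8)/4) = (2 + 2*I)*(5 - 2*I)/(58*(290 + (2 - 2*I)*(5 + 2*I)/8))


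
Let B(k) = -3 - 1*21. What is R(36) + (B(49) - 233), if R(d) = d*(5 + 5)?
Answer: 103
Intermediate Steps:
B(k) = -24 (B(k) = -3 - 21 = -24)
R(d) = 10*d (R(d) = d*10 = 10*d)
R(36) + (B(49) - 233) = 10*36 + (-24 - 233) = 360 - 257 = 103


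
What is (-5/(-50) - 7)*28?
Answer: -966/5 ≈ -193.20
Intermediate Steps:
(-5/(-50) - 7)*28 = (-5*(-1/50) - 7)*28 = (⅒ - 7)*28 = -69/10*28 = -966/5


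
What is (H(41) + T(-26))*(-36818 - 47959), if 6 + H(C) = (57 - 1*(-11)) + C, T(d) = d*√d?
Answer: -8732031 + 2204202*I*√26 ≈ -8.732e+6 + 1.1239e+7*I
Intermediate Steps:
T(d) = d^(3/2)
H(C) = 62 + C (H(C) = -6 + ((57 - 1*(-11)) + C) = -6 + ((57 + 11) + C) = -6 + (68 + C) = 62 + C)
(H(41) + T(-26))*(-36818 - 47959) = ((62 + 41) + (-26)^(3/2))*(-36818 - 47959) = (103 - 26*I*√26)*(-84777) = -8732031 + 2204202*I*√26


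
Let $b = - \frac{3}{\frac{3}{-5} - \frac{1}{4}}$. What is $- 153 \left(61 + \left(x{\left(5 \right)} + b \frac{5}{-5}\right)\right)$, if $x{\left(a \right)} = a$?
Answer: $-9558$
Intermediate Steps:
$b = \frac{60}{17}$ ($b = - \frac{3}{3 \left(- \frac{1}{5}\right) - \frac{1}{4}} = - \frac{3}{- \frac{3}{5} - \frac{1}{4}} = - \frac{3}{- \frac{17}{20}} = \left(-3\right) \left(- \frac{20}{17}\right) = \frac{60}{17} \approx 3.5294$)
$- 153 \left(61 + \left(x{\left(5 \right)} + b \frac{5}{-5}\right)\right) = - 153 \left(61 + \left(5 + \frac{60 \frac{5}{-5}}{17}\right)\right) = - 153 \left(61 + \left(5 + \frac{60 \cdot 5 \left(- \frac{1}{5}\right)}{17}\right)\right) = - 153 \left(61 + \left(5 + \frac{60}{17} \left(-1\right)\right)\right) = - 153 \left(61 + \left(5 - \frac{60}{17}\right)\right) = - 153 \left(61 + \frac{25}{17}\right) = \left(-153\right) \frac{1062}{17} = -9558$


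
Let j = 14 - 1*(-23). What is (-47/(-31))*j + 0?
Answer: 1739/31 ≈ 56.097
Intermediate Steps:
j = 37 (j = 14 + 23 = 37)
(-47/(-31))*j + 0 = -47/(-31)*37 + 0 = -47*(-1/31)*37 + 0 = (47/31)*37 + 0 = 1739/31 + 0 = 1739/31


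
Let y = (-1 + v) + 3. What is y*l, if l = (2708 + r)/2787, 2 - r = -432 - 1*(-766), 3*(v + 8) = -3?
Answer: -5544/929 ≈ -5.9677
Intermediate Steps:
v = -9 (v = -8 + (⅓)*(-3) = -8 - 1 = -9)
r = -332 (r = 2 - (-432 - 1*(-766)) = 2 - (-432 + 766) = 2 - 1*334 = 2 - 334 = -332)
y = -7 (y = (-1 - 9) + 3 = -10 + 3 = -7)
l = 792/929 (l = (2708 - 332)/2787 = 2376*(1/2787) = 792/929 ≈ 0.85253)
y*l = -7*792/929 = -5544/929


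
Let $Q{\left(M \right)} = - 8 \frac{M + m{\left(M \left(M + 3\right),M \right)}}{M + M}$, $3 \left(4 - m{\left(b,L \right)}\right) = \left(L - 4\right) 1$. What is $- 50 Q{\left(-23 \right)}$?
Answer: $\frac{2000}{23} \approx 86.957$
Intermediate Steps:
$m{\left(b,L \right)} = \frac{16}{3} - \frac{L}{3}$ ($m{\left(b,L \right)} = 4 - \frac{\left(L - 4\right) 1}{3} = 4 - \frac{\left(-4 + L\right) 1}{3} = 4 - \frac{-4 + L}{3} = 4 - \left(- \frac{4}{3} + \frac{L}{3}\right) = \frac{16}{3} - \frac{L}{3}$)
$Q{\left(M \right)} = - \frac{4 \left(\frac{16}{3} + \frac{2 M}{3}\right)}{M}$ ($Q{\left(M \right)} = - 8 \frac{M - \left(- \frac{16}{3} + \frac{M}{3}\right)}{M + M} = - 8 \frac{\frac{16}{3} + \frac{2 M}{3}}{2 M} = - \frac{4 \left(\frac{16}{3} + \frac{2 M}{3}\right)}{M}$)
$- 50 Q{\left(-23 \right)} = - 50 \frac{8 \left(-8 - -23\right)}{3 \left(-23\right)} = - 50 \cdot \frac{8}{3} \left(- \frac{1}{23}\right) \left(-8 + 23\right) = - 50 \cdot \frac{8}{3} \left(- \frac{1}{23}\right) 15 = \left(-50\right) \left(- \frac{40}{23}\right) = \frac{2000}{23}$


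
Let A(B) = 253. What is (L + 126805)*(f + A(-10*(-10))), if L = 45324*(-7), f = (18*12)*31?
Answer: -1323527387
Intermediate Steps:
f = 6696 (f = 216*31 = 6696)
L = -317268
(L + 126805)*(f + A(-10*(-10))) = (-317268 + 126805)*(6696 + 253) = -190463*6949 = -1323527387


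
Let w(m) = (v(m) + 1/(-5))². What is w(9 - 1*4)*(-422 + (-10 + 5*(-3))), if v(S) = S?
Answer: -257472/25 ≈ -10299.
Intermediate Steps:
w(m) = (-⅕ + m)² (w(m) = (m + 1/(-5))² = (m - ⅕)² = (-⅕ + m)²)
w(9 - 1*4)*(-422 + (-10 + 5*(-3))) = ((-1 + 5*(9 - 1*4))²/25)*(-422 + (-10 + 5*(-3))) = ((-1 + 5*(9 - 4))²/25)*(-422 + (-10 - 15)) = ((-1 + 5*5)²/25)*(-422 - 25) = ((-1 + 25)²/25)*(-447) = ((1/25)*24²)*(-447) = ((1/25)*576)*(-447) = (576/25)*(-447) = -257472/25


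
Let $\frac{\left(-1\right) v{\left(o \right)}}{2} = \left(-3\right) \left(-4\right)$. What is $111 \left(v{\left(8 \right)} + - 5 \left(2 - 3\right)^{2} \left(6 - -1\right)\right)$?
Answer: $-6549$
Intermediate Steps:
$v{\left(o \right)} = -24$ ($v{\left(o \right)} = - 2 \left(\left(-3\right) \left(-4\right)\right) = \left(-2\right) 12 = -24$)
$111 \left(v{\left(8 \right)} + - 5 \left(2 - 3\right)^{2} \left(6 - -1\right)\right) = 111 \left(-24 + - 5 \left(2 - 3\right)^{2} \left(6 - -1\right)\right) = 111 \left(-24 + - 5 \left(-1\right)^{2} \left(6 + 1\right)\right) = 111 \left(-24 + \left(-5\right) 1 \cdot 7\right) = 111 \left(-24 - 35\right) = 111 \left(-59\right) = -6549$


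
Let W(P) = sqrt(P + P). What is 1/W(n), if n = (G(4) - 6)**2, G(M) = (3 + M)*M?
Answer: sqrt(2)/44 ≈ 0.032141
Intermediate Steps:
G(M) = M*(3 + M)
n = 484 (n = (4*(3 + 4) - 6)**2 = (4*7 - 6)**2 = (28 - 6)**2 = 22**2 = 484)
W(P) = sqrt(2)*sqrt(P) (W(P) = sqrt(2*P) = sqrt(2)*sqrt(P))
1/W(n) = 1/(sqrt(2)*sqrt(484)) = 1/(sqrt(2)*22) = 1/(22*sqrt(2)) = sqrt(2)/44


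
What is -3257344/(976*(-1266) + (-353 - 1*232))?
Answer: 3257344/1236201 ≈ 2.6350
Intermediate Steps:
-3257344/(976*(-1266) + (-353 - 1*232)) = -3257344/(-1235616 + (-353 - 232)) = -3257344/(-1235616 - 585) = -3257344/(-1236201) = -3257344*(-1/1236201) = 3257344/1236201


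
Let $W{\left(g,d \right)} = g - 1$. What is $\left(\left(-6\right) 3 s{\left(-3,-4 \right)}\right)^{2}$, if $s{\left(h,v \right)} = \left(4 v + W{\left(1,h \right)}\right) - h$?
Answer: $54756$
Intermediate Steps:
$W{\left(g,d \right)} = -1 + g$
$s{\left(h,v \right)} = - h + 4 v$ ($s{\left(h,v \right)} = \left(4 v + \left(-1 + 1\right)\right) - h = \left(4 v + 0\right) - h = 4 v - h = - h + 4 v$)
$\left(\left(-6\right) 3 s{\left(-3,-4 \right)}\right)^{2} = \left(\left(-6\right) 3 \left(\left(-1\right) \left(-3\right) + 4 \left(-4\right)\right)\right)^{2} = \left(- 18 \left(3 - 16\right)\right)^{2} = \left(\left(-18\right) \left(-13\right)\right)^{2} = 234^{2} = 54756$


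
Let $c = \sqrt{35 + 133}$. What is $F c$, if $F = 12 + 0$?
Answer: $24 \sqrt{42} \approx 155.54$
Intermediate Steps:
$c = 2 \sqrt{42}$ ($c = \sqrt{168} = 2 \sqrt{42} \approx 12.961$)
$F = 12$
$F c = 12 \cdot 2 \sqrt{42} = 24 \sqrt{42}$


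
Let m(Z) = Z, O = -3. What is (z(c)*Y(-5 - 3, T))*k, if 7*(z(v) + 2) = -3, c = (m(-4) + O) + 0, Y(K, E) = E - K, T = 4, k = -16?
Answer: 3264/7 ≈ 466.29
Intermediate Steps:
c = -7 (c = (-4 - 3) + 0 = -7 + 0 = -7)
z(v) = -17/7 (z(v) = -2 + (1/7)*(-3) = -2 - 3/7 = -17/7)
(z(c)*Y(-5 - 3, T))*k = -17*(4 - (-5 - 3))/7*(-16) = -17*(4 - 1*(-8))/7*(-16) = -17*(4 + 8)/7*(-16) = -17/7*12*(-16) = -204/7*(-16) = 3264/7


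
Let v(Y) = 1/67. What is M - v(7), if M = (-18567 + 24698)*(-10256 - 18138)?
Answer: -11663602139/67 ≈ -1.7408e+8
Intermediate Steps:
v(Y) = 1/67
M = -174083614 (M = 6131*(-28394) = -174083614)
M - v(7) = -174083614 - 1*1/67 = -174083614 - 1/67 = -11663602139/67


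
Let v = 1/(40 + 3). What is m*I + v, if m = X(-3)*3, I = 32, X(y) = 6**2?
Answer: 148609/43 ≈ 3456.0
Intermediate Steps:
X(y) = 36
m = 108 (m = 36*3 = 108)
v = 1/43 ≈ 0.023256
m*I + v = 108*32 + 1/43 = 3456 + 1/43 = 148609/43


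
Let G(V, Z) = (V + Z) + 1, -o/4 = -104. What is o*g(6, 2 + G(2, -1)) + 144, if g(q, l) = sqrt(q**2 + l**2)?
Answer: 144 + 832*sqrt(13) ≈ 3143.8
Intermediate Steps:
o = 416 (o = -4*(-104) = 416)
G(V, Z) = 1 + V + Z
g(q, l) = sqrt(l**2 + q**2)
o*g(6, 2 + G(2, -1)) + 144 = 416*sqrt((2 + (1 + 2 - 1))**2 + 6**2) + 144 = 416*sqrt((2 + 2)**2 + 36) + 144 = 416*sqrt(4**2 + 36) + 144 = 416*sqrt(16 + 36) + 144 = 416*sqrt(52) + 144 = 416*(2*sqrt(13)) + 144 = 832*sqrt(13) + 144 = 144 + 832*sqrt(13)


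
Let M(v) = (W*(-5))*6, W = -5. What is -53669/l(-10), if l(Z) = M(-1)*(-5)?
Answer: 53669/750 ≈ 71.559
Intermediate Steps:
M(v) = 150 (M(v) = -5*(-5)*6 = 25*6 = 150)
l(Z) = -750 (l(Z) = 150*(-5) = -750)
-53669/l(-10) = -53669/(-750) = -53669*(-1/750) = 53669/750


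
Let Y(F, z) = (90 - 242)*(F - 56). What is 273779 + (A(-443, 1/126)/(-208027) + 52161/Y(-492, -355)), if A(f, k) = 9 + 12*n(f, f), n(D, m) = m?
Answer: 4744003701200987/17327816992 ≈ 2.7378e+5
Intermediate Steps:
A(f, k) = 9 + 12*f
Y(F, z) = 8512 - 152*F (Y(F, z) = -152*(-56 + F) = 8512 - 152*F)
273779 + (A(-443, 1/126)/(-208027) + 52161/Y(-492, -355)) = 273779 + ((9 + 12*(-443))/(-208027) + 52161/(8512 - 152*(-492))) = 273779 + ((9 - 5316)*(-1/208027) + 52161/(8512 + 74784)) = 273779 + (-5307*(-1/208027) + 52161/83296) = 273779 + (5307/208027 + 52161*(1/83296)) = 273779 + (5307/208027 + 52161/83296) = 273779 + 11292948219/17327816992 = 4744003701200987/17327816992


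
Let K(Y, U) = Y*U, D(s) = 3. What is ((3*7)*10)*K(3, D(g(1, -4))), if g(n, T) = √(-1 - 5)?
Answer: 1890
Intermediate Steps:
g(n, T) = I*√6 (g(n, T) = √(-6) = I*√6)
K(Y, U) = U*Y
((3*7)*10)*K(3, D(g(1, -4))) = ((3*7)*10)*(3*3) = (21*10)*9 = 210*9 = 1890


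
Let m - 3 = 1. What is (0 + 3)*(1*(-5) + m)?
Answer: -3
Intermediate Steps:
m = 4 (m = 3 + 1 = 4)
(0 + 3)*(1*(-5) + m) = (0 + 3)*(1*(-5) + 4) = 3*(-5 + 4) = 3*(-1) = -3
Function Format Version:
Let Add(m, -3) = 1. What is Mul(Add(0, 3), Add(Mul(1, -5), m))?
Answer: -3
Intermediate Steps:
m = 4 (m = Add(3, 1) = 4)
Mul(Add(0, 3), Add(Mul(1, -5), m)) = Mul(Add(0, 3), Add(Mul(1, -5), 4)) = Mul(3, Add(-5, 4)) = Mul(3, -1) = -3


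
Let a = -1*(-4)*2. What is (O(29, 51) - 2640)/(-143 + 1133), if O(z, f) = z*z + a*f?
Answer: -1391/990 ≈ -1.4051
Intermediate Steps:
a = 8 (a = 4*2 = 8)
O(z, f) = z**2 + 8*f (O(z, f) = z*z + 8*f = z**2 + 8*f)
(O(29, 51) - 2640)/(-143 + 1133) = ((29**2 + 8*51) - 2640)/(-143 + 1133) = ((841 + 408) - 2640)/990 = (1249 - 2640)*(1/990) = -1391*1/990 = -1391/990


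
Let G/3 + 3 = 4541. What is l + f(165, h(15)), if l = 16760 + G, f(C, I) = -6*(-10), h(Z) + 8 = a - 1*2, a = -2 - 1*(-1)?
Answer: 30434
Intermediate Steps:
G = 13614 (G = -9 + 3*4541 = -9 + 13623 = 13614)
a = -1 (a = -2 + 1 = -1)
h(Z) = -11 (h(Z) = -8 + (-1 - 1*2) = -8 + (-1 - 2) = -8 - 3 = -11)
f(C, I) = 60
l = 30374 (l = 16760 + 13614 = 30374)
l + f(165, h(15)) = 30374 + 60 = 30434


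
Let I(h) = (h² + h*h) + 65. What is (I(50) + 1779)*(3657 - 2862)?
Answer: 5440980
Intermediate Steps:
I(h) = 65 + 2*h² (I(h) = (h² + h²) + 65 = 2*h² + 65 = 65 + 2*h²)
(I(50) + 1779)*(3657 - 2862) = ((65 + 2*50²) + 1779)*(3657 - 2862) = ((65 + 2*2500) + 1779)*795 = ((65 + 5000) + 1779)*795 = (5065 + 1779)*795 = 6844*795 = 5440980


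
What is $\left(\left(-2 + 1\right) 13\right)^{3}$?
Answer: $-2197$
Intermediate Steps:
$\left(\left(-2 + 1\right) 13\right)^{3} = \left(\left(-1\right) 13\right)^{3} = \left(-13\right)^{3} = -2197$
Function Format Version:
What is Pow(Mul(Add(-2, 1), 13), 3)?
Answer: -2197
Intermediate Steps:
Pow(Mul(Add(-2, 1), 13), 3) = Pow(Mul(-1, 13), 3) = Pow(-13, 3) = -2197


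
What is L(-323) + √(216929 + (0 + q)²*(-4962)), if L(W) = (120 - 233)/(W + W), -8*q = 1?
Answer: 113/646 + √13878494/8 ≈ 465.85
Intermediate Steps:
q = -⅛ (q = -⅛*1 = -⅛ ≈ -0.12500)
L(W) = -113/(2*W) (L(W) = -113*1/(2*W) = -113/(2*W))
L(-323) + √(216929 + (0 + q)²*(-4962)) = -113/2/(-323) + √(216929 + (0 - ⅛)²*(-4962)) = -113/2*(-1/323) + √(216929 + (-⅛)²*(-4962)) = 113/646 + √(216929 + (1/64)*(-4962)) = 113/646 + √(216929 - 2481/32) = 113/646 + √(6939247/32) = 113/646 + √13878494/8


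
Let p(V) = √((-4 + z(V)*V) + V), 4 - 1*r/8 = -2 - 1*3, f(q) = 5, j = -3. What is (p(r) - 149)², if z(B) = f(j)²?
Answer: 24069 - 596*√467 ≈ 11189.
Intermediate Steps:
r = 72 (r = 32 - 8*(-2 - 1*3) = 32 - 8*(-2 - 3) = 32 - 8*(-5) = 32 + 40 = 72)
z(B) = 25 (z(B) = 5² = 25)
p(V) = √(-4 + 26*V) (p(V) = √((-4 + 25*V) + V) = √(-4 + 26*V))
(p(r) - 149)² = (√(-4 + 26*72) - 149)² = (√(-4 + 1872) - 149)² = (√1868 - 149)² = (2*√467 - 149)² = (-149 + 2*√467)²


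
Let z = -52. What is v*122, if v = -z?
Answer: 6344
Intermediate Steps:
v = 52 (v = -1*(-52) = 52)
v*122 = 52*122 = 6344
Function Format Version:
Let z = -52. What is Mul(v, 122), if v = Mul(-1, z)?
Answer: 6344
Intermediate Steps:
v = 52 (v = Mul(-1, -52) = 52)
Mul(v, 122) = Mul(52, 122) = 6344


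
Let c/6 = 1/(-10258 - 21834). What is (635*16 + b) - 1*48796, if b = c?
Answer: -619953259/16046 ≈ -38636.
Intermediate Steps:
c = -3/16046 (c = 6/(-10258 - 21834) = 6/(-32092) = 6*(-1/32092) = -3/16046 ≈ -0.00018696)
b = -3/16046 ≈ -0.00018696
(635*16 + b) - 1*48796 = (635*16 - 3/16046) - 1*48796 = (10160 - 3/16046) - 48796 = 163027357/16046 - 48796 = -619953259/16046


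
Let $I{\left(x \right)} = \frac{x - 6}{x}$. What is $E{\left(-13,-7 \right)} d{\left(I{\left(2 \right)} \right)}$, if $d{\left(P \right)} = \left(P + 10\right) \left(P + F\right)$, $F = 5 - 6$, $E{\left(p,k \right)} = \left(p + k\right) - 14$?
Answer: $816$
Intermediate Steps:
$E{\left(p,k \right)} = -14 + k + p$ ($E{\left(p,k \right)} = \left(k + p\right) - 14 = -14 + k + p$)
$I{\left(x \right)} = \frac{-6 + x}{x}$ ($I{\left(x \right)} = \frac{x - 6}{x} = \frac{-6 + x}{x}$)
$F = -1$ ($F = 5 - 6 = -1$)
$d{\left(P \right)} = \left(-1 + P\right) \left(10 + P\right)$ ($d{\left(P \right)} = \left(P + 10\right) \left(P - 1\right) = \left(10 + P\right) \left(-1 + P\right) = \left(-1 + P\right) \left(10 + P\right)$)
$E{\left(-13,-7 \right)} d{\left(I{\left(2 \right)} \right)} = \left(-14 - 7 - 13\right) \left(-10 + \left(\frac{-6 + 2}{2}\right)^{2} + 9 \frac{-6 + 2}{2}\right) = - 34 \left(-10 + \left(\frac{1}{2} \left(-4\right)\right)^{2} + 9 \cdot \frac{1}{2} \left(-4\right)\right) = - 34 \left(-10 + \left(-2\right)^{2} + 9 \left(-2\right)\right) = - 34 \left(-10 + 4 - 18\right) = \left(-34\right) \left(-24\right) = 816$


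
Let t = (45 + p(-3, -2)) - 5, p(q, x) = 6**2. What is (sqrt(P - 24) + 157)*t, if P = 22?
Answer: 11932 + 76*I*sqrt(2) ≈ 11932.0 + 107.48*I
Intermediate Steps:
p(q, x) = 36
t = 76 (t = (45 + 36) - 5 = 81 - 5 = 76)
(sqrt(P - 24) + 157)*t = (sqrt(22 - 24) + 157)*76 = (sqrt(-2) + 157)*76 = (I*sqrt(2) + 157)*76 = (157 + I*sqrt(2))*76 = 11932 + 76*I*sqrt(2)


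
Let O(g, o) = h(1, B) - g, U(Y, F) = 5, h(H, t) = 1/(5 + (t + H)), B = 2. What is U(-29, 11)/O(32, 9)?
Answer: -8/51 ≈ -0.15686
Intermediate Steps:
h(H, t) = 1/(5 + H + t) (h(H, t) = 1/(5 + (H + t)) = 1/(5 + H + t))
O(g, o) = ⅛ - g (O(g, o) = 1/(5 + 1 + 2) - g = 1/8 - g = ⅛ - g)
U(-29, 11)/O(32, 9) = 5/(⅛ - 1*32) = 5/(⅛ - 32) = 5/(-255/8) = 5*(-8/255) = -8/51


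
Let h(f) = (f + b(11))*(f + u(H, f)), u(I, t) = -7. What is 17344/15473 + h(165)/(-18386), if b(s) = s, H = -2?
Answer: -55693200/142243289 ≈ -0.39153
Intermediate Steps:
h(f) = (-7 + f)*(11 + f) (h(f) = (f + 11)*(f - 7) = (11 + f)*(-7 + f) = (-7 + f)*(11 + f))
17344/15473 + h(165)/(-18386) = 17344/15473 + (-77 + 165² + 4*165)/(-18386) = 17344*(1/15473) + (-77 + 27225 + 660)*(-1/18386) = 17344/15473 + 27808*(-1/18386) = 17344/15473 - 13904/9193 = -55693200/142243289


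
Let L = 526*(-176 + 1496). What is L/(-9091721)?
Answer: -694320/9091721 ≈ -0.076368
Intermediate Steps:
L = 694320 (L = 526*1320 = 694320)
L/(-9091721) = 694320/(-9091721) = 694320*(-1/9091721) = -694320/9091721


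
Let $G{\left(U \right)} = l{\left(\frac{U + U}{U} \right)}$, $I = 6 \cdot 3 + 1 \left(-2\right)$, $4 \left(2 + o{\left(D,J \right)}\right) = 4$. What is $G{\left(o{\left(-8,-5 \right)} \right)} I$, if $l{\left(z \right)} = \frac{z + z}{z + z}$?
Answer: $16$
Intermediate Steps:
$o{\left(D,J \right)} = -1$ ($o{\left(D,J \right)} = -2 + \frac{1}{4} \cdot 4 = -2 + 1 = -1$)
$I = 16$ ($I = 18 - 2 = 16$)
$l{\left(z \right)} = 1$ ($l{\left(z \right)} = \frac{2 z}{2 z} = 2 z \frac{1}{2 z} = 1$)
$G{\left(U \right)} = 1$
$G{\left(o{\left(-8,-5 \right)} \right)} I = 1 \cdot 16 = 16$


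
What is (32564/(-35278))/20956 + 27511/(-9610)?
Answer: -1322762988/462053605 ≈ -2.8628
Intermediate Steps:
(32564/(-35278))/20956 + 27511/(-9610) = (32564*(-1/35278))*(1/20956) + 27511*(-1/9610) = -16282/17639*1/20956 - 27511/9610 = -8141/184821442 - 27511/9610 = -1322762988/462053605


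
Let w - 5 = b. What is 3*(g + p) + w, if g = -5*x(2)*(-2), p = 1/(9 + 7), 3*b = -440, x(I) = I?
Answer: -3911/48 ≈ -81.479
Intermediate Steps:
b = -440/3 (b = (1/3)*(-440) = -440/3 ≈ -146.67)
p = 1/16 ≈ 0.062500
g = 20 (g = -5*2*(-2) = -10*(-2) = 20)
w = -425/3 (w = 5 - 440/3 = -425/3 ≈ -141.67)
3*(g + p) + w = 3*(20 + 1/16) - 425/3 = 3*(321/16) - 425/3 = 963/16 - 425/3 = -3911/48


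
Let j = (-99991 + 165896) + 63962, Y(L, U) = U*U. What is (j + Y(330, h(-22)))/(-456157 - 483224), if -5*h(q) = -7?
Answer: -3246724/23484525 ≈ -0.13825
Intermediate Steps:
h(q) = 7/5 (h(q) = -⅕*(-7) = 7/5)
Y(L, U) = U²
j = 129867 (j = 65905 + 63962 = 129867)
(j + Y(330, h(-22)))/(-456157 - 483224) = (129867 + (7/5)²)/(-456157 - 483224) = (129867 + 49/25)/(-939381) = (3246724/25)*(-1/939381) = -3246724/23484525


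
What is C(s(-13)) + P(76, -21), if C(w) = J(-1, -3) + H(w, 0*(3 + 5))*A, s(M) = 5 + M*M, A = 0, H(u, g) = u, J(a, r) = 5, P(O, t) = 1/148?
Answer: 741/148 ≈ 5.0068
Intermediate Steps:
P(O, t) = 1/148
s(M) = 5 + M²
C(w) = 5 (C(w) = 5 + w*0 = 5 + 0 = 5)
C(s(-13)) + P(76, -21) = 5 + 1/148 = 741/148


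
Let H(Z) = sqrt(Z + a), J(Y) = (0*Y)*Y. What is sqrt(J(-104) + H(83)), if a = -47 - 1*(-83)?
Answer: 119**(1/4) ≈ 3.3028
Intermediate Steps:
J(Y) = 0 (J(Y) = 0*Y = 0)
a = 36 (a = -47 + 83 = 36)
H(Z) = sqrt(36 + Z) (H(Z) = sqrt(Z + 36) = sqrt(36 + Z))
sqrt(J(-104) + H(83)) = sqrt(0 + sqrt(36 + 83)) = sqrt(0 + sqrt(119)) = sqrt(sqrt(119)) = 119**(1/4)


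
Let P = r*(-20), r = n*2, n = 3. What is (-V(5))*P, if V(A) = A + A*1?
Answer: 1200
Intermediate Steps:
V(A) = 2*A (V(A) = A + A = 2*A)
r = 6 (r = 3*2 = 6)
P = -120 (P = 6*(-20) = -120)
(-V(5))*P = -2*5*(-120) = -1*10*(-120) = -10*(-120) = 1200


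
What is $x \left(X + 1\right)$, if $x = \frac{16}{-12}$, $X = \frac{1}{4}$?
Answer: $- \frac{5}{3} \approx -1.6667$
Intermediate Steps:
$X = \frac{1}{4} \approx 0.25$
$x = - \frac{4}{3}$ ($x = 16 \left(- \frac{1}{12}\right) = - \frac{4}{3} \approx -1.3333$)
$x \left(X + 1\right) = - \frac{4 \left(\frac{1}{4} + 1\right)}{3} = \left(- \frac{4}{3}\right) \frac{5}{4} = - \frac{5}{3}$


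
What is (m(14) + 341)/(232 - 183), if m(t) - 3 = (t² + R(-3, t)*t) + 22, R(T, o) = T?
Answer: 520/49 ≈ 10.612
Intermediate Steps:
m(t) = 25 + t² - 3*t (m(t) = 3 + ((t² - 3*t) + 22) = 3 + (22 + t² - 3*t) = 25 + t² - 3*t)
(m(14) + 341)/(232 - 183) = ((25 + 14² - 3*14) + 341)/(232 - 183) = ((25 + 196 - 42) + 341)/49 = (179 + 341)*(1/49) = 520*(1/49) = 520/49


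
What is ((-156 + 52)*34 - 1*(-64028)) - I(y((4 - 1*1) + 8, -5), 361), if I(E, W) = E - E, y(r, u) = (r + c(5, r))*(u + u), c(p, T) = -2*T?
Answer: 60492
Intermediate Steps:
y(r, u) = -2*r*u (y(r, u) = (r - 2*r)*(u + u) = (-r)*(2*u) = -2*r*u)
I(E, W) = 0
((-156 + 52)*34 - 1*(-64028)) - I(y((4 - 1*1) + 8, -5), 361) = ((-156 + 52)*34 - 1*(-64028)) - 1*0 = (-104*34 + 64028) + 0 = (-3536 + 64028) + 0 = 60492 + 0 = 60492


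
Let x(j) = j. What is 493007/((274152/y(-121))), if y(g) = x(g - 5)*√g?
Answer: -113884617*I/45692 ≈ -2492.4*I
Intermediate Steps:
y(g) = √g*(-5 + g) (y(g) = (g - 5)*√g = (-5 + g)*√g = √g*(-5 + g))
493007/((274152/y(-121))) = 493007/((274152/((√(-121)*(-5 - 121))))) = 493007/((274152/(((11*I)*(-126))))) = 493007/((274152/((-1386*I)))) = 493007/((274152*(I/1386))) = 493007/((45692*I/231)) = 493007*(-231*I/45692) = -113884617*I/45692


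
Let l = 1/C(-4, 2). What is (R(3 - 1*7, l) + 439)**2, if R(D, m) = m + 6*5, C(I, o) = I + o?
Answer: 877969/4 ≈ 2.1949e+5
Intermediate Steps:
l = -1/2 (l = 1/(-4 + 2) = 1/(-2) = -1/2 ≈ -0.50000)
R(D, m) = 30 + m (R(D, m) = m + 30 = 30 + m)
(R(3 - 1*7, l) + 439)**2 = ((30 - 1/2) + 439)**2 = (59/2 + 439)**2 = (937/2)**2 = 877969/4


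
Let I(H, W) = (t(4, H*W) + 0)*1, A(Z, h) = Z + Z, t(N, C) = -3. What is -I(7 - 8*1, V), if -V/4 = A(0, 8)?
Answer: 3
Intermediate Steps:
A(Z, h) = 2*Z
V = 0 (V = -8*0 = -4*0 = 0)
I(H, W) = -3 (I(H, W) = (-3 + 0)*1 = -3*1 = -3)
-I(7 - 8*1, V) = -1*(-3) = 3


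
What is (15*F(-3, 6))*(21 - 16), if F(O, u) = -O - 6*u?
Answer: -2475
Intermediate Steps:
(15*F(-3, 6))*(21 - 16) = (15*(-1*(-3) - 6*6))*(21 - 16) = (15*(3 - 36))*5 = (15*(-33))*5 = -495*5 = -2475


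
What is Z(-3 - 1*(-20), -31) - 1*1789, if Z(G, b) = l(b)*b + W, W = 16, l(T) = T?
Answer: -812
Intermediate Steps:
Z(G, b) = 16 + b**2 (Z(G, b) = b*b + 16 = b**2 + 16 = 16 + b**2)
Z(-3 - 1*(-20), -31) - 1*1789 = (16 + (-31)**2) - 1*1789 = (16 + 961) - 1789 = 977 - 1789 = -812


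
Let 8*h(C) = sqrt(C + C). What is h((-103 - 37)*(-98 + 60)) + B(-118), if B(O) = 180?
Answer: 180 + sqrt(665)/2 ≈ 192.89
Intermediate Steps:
h(C) = sqrt(2)*sqrt(C)/8 (h(C) = sqrt(C + C)/8 = sqrt(2*C)/8 = (sqrt(2)*sqrt(C))/8 = sqrt(2)*sqrt(C)/8)
h((-103 - 37)*(-98 + 60)) + B(-118) = sqrt(2)*sqrt((-103 - 37)*(-98 + 60))/8 + 180 = sqrt(2)*sqrt(-140*(-38))/8 + 180 = sqrt(2)*sqrt(5320)/8 + 180 = sqrt(2)*(2*sqrt(1330))/8 + 180 = sqrt(665)/2 + 180 = 180 + sqrt(665)/2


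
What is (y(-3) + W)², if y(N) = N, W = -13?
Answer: 256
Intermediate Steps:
(y(-3) + W)² = (-3 - 13)² = (-16)² = 256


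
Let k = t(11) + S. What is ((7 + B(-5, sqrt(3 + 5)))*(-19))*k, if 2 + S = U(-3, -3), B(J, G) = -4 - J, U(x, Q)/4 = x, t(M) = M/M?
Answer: 1976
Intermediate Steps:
t(M) = 1
U(x, Q) = 4*x
S = -14 (S = -2 + 4*(-3) = -2 - 12 = -14)
k = -13 (k = 1 - 14 = -13)
((7 + B(-5, sqrt(3 + 5)))*(-19))*k = ((7 + (-4 - 1*(-5)))*(-19))*(-13) = ((7 + (-4 + 5))*(-19))*(-13) = ((7 + 1)*(-19))*(-13) = (8*(-19))*(-13) = -152*(-13) = 1976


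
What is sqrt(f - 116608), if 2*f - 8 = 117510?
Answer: I*sqrt(57849) ≈ 240.52*I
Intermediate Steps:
f = 58759 (f = 4 + (1/2)*117510 = 4 + 58755 = 58759)
sqrt(f - 116608) = sqrt(58759 - 116608) = sqrt(-57849) = I*sqrt(57849)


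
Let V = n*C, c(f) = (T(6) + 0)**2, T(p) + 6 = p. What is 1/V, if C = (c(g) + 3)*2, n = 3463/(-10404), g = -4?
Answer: -1734/3463 ≈ -0.50072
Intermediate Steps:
T(p) = -6 + p
n = -3463/10404 (n = 3463*(-1/10404) = -3463/10404 ≈ -0.33285)
c(f) = 0 (c(f) = ((-6 + 6) + 0)**2 = (0 + 0)**2 = 0**2 = 0)
C = 6 (C = (0 + 3)*2 = 3*2 = 6)
V = -3463/1734 (V = -3463/10404*6 = -3463/1734 ≈ -1.9971)
1/V = 1/(-3463/1734) = -1734/3463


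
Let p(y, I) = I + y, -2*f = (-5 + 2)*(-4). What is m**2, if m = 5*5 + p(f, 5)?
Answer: 576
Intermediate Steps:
f = -6 (f = -(-5 + 2)*(-4)/2 = -(-3)*(-4)/2 = -1/2*12 = -6)
m = 24 (m = 5*5 + (5 - 6) = 25 - 1 = 24)
m**2 = 24**2 = 576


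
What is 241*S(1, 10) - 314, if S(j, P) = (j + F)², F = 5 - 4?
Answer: 650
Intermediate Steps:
F = 1
S(j, P) = (1 + j)² (S(j, P) = (j + 1)² = (1 + j)²)
241*S(1, 10) - 314 = 241*(1 + 1)² - 314 = 241*2² - 314 = 241*4 - 314 = 964 - 314 = 650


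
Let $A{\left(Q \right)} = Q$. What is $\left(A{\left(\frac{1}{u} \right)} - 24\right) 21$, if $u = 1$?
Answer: $-483$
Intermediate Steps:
$\left(A{\left(\frac{1}{u} \right)} - 24\right) 21 = \left(1^{-1} - 24\right) 21 = \left(1 - 24\right) 21 = \left(-23\right) 21 = -483$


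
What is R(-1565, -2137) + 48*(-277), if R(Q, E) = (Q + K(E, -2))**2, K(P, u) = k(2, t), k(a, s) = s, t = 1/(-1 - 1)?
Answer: 9749977/4 ≈ 2.4375e+6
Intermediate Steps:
t = -1/2 (t = 1/(-2) = -1/2 ≈ -0.50000)
K(P, u) = -1/2
R(Q, E) = (-1/2 + Q)**2 (R(Q, E) = (Q - 1/2)**2 = (-1/2 + Q)**2)
R(-1565, -2137) + 48*(-277) = (-1 + 2*(-1565))**2/4 + 48*(-277) = (-1 - 3130)**2/4 - 13296 = (1/4)*(-3131)**2 - 13296 = (1/4)*9803161 - 13296 = 9803161/4 - 13296 = 9749977/4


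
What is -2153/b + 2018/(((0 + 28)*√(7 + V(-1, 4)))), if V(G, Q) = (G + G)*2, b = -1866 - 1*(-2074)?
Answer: -2153/208 + 1009*√3/42 ≈ 31.259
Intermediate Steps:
b = 208 (b = -1866 + 2074 = 208)
V(G, Q) = 4*G (V(G, Q) = (2*G)*2 = 4*G)
-2153/b + 2018/(((0 + 28)*√(7 + V(-1, 4)))) = -2153/208 + 2018/(((0 + 28)*√(7 + 4*(-1)))) = -2153*1/208 + 2018/((28*√(7 - 4))) = -2153/208 + 2018/((28*√3)) = -2153/208 + 2018*(√3/84) = -2153/208 + 1009*√3/42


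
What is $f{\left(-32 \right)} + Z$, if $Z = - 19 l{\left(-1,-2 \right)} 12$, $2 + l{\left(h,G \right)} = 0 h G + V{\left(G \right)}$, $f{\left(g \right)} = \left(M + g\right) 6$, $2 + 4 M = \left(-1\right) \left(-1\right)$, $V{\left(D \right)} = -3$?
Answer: $\frac{1893}{2} \approx 946.5$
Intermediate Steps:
$M = - \frac{1}{4}$ ($M = - \frac{1}{2} + \frac{\left(-1\right) \left(-1\right)}{4} = - \frac{1}{2} + \frac{1}{4} \cdot 1 = - \frac{1}{2} + \frac{1}{4} = - \frac{1}{4} \approx -0.25$)
$f{\left(g \right)} = - \frac{3}{2} + 6 g$ ($f{\left(g \right)} = \left(- \frac{1}{4} + g\right) 6 = - \frac{3}{2} + 6 g$)
$l{\left(h,G \right)} = -5$ ($l{\left(h,G \right)} = -2 + \left(0 h G - 3\right) = -2 - \left(3 + 0 G\right) = -2 + \left(0 - 3\right) = -2 - 3 = -5$)
$Z = 1140$ ($Z = \left(-19\right) \left(-5\right) 12 = 95 \cdot 12 = 1140$)
$f{\left(-32 \right)} + Z = \left(- \frac{3}{2} + 6 \left(-32\right)\right) + 1140 = \left(- \frac{3}{2} - 192\right) + 1140 = - \frac{387}{2} + 1140 = \frac{1893}{2}$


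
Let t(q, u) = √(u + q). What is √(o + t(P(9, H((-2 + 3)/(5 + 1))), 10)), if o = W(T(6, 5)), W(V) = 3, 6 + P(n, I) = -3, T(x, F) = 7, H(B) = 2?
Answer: 2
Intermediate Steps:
P(n, I) = -9 (P(n, I) = -6 - 3 = -9)
o = 3
t(q, u) = √(q + u)
√(o + t(P(9, H((-2 + 3)/(5 + 1))), 10)) = √(3 + √(-9 + 10)) = √(3 + √1) = √(3 + 1) = √4 = 2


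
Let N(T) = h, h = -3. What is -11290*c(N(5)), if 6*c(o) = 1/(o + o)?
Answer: 5645/18 ≈ 313.61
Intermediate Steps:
N(T) = -3
c(o) = 1/(12*o) (c(o) = 1/(6*(o + o)) = 1/(6*((2*o))) = (1/(2*o))/6 = 1/(12*o))
-11290*c(N(5)) = -5645/(6*(-3)) = -5645*(-1)/(6*3) = -11290*(-1/36) = 5645/18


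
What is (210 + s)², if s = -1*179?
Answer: 961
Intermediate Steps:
s = -179
(210 + s)² = (210 - 179)² = 31² = 961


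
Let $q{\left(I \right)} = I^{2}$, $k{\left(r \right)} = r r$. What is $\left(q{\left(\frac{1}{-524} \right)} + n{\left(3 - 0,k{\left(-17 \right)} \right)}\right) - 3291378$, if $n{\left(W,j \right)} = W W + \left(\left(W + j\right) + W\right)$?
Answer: $- \frac{903649934623}{274576} \approx -3.2911 \cdot 10^{6}$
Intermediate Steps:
$k{\left(r \right)} = r^{2}$
$n{\left(W,j \right)} = j + W^{2} + 2 W$ ($n{\left(W,j \right)} = W^{2} + \left(j + 2 W\right) = j + W^{2} + 2 W$)
$\left(q{\left(\frac{1}{-524} \right)} + n{\left(3 - 0,k{\left(-17 \right)} \right)}\right) - 3291378 = \left(\left(\frac{1}{-524}\right)^{2} + \left(\left(-17\right)^{2} + \left(3 - 0\right)^{2} + 2 \left(3 - 0\right)\right)\right) - 3291378 = \left(\left(- \frac{1}{524}\right)^{2} + \left(289 + \left(3 + 0\right)^{2} + 2 \left(3 + 0\right)\right)\right) - 3291378 = \left(\frac{1}{274576} + \left(289 + 3^{2} + 2 \cdot 3\right)\right) - 3291378 = \left(\frac{1}{274576} + \left(289 + 9 + 6\right)\right) - 3291378 = \left(\frac{1}{274576} + 304\right) - 3291378 = \frac{83471105}{274576} - 3291378 = - \frac{903649934623}{274576}$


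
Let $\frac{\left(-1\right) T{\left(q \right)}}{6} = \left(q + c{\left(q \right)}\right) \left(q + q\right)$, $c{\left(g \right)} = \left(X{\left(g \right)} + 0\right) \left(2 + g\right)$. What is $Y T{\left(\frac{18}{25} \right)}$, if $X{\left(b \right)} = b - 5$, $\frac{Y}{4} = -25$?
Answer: $- \frac{5897664}{625} \approx -9436.3$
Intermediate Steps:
$Y = -100$ ($Y = 4 \left(-25\right) = -100$)
$X{\left(b \right)} = -5 + b$
$c{\left(g \right)} = \left(-5 + g\right) \left(2 + g\right)$ ($c{\left(g \right)} = \left(\left(-5 + g\right) + 0\right) \left(2 + g\right) = \left(-5 + g\right) \left(2 + g\right)$)
$T{\left(q \right)} = - 12 q \left(q + \left(-5 + q\right) \left(2 + q\right)\right)$ ($T{\left(q \right)} = - 6 \left(q + \left(-5 + q\right) \left(2 + q\right)\right) \left(q + q\right) = - 6 \left(q + \left(-5 + q\right) \left(2 + q\right)\right) 2 q = - 6 \cdot 2 q \left(q + \left(-5 + q\right) \left(2 + q\right)\right) = - 12 q \left(q + \left(-5 + q\right) \left(2 + q\right)\right)$)
$Y T{\left(\frac{18}{25} \right)} = - 100 \cdot 12 \cdot \frac{18}{25} \left(10 - \left(\frac{18}{25}\right)^{2} + 2 \cdot \frac{18}{25}\right) = - 100 \cdot 12 \cdot \frac{18}{25} \left(10 - \frac{324}{625} + \frac{36}{25}\right) = - 100 \cdot 12 \cdot \frac{18}{25} \cdot \frac{6826}{625} = \left(-100\right) \frac{1474416}{15625} = - \frac{5897664}{625}$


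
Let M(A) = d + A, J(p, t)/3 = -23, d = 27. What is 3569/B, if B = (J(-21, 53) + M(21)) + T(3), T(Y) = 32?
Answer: 3569/11 ≈ 324.45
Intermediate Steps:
J(p, t) = -69 (J(p, t) = 3*(-23) = -69)
M(A) = 27 + A
B = 11 (B = (-69 + (27 + 21)) + 32 = (-69 + 48) + 32 = -21 + 32 = 11)
3569/B = 3569/11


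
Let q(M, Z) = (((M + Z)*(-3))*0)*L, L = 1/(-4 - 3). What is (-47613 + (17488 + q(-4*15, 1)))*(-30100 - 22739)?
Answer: 1591774875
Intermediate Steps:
L = -⅐ (L = 1/(-7) = -⅐ ≈ -0.14286)
q(M, Z) = 0 (q(M, Z) = (((M + Z)*(-3))*0)*(-⅐) = ((-3*M - 3*Z)*0)*(-⅐) = 0*(-⅐) = 0)
(-47613 + (17488 + q(-4*15, 1)))*(-30100 - 22739) = (-47613 + (17488 + 0))*(-30100 - 22739) = (-47613 + 17488)*(-52839) = -30125*(-52839) = 1591774875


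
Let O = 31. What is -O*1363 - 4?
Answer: -42257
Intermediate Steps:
-O*1363 - 4 = -1*31*1363 - 4 = -31*1363 - 4 = -42253 - 4 = -42257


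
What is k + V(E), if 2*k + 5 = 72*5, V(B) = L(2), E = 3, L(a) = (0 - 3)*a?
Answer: 343/2 ≈ 171.50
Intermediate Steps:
L(a) = -3*a
V(B) = -6 (V(B) = -3*2 = -6)
k = 355/2 (k = -5/2 + (72*5)/2 = -5/2 + (½)*360 = -5/2 + 180 = 355/2 ≈ 177.50)
k + V(E) = 355/2 - 6 = 343/2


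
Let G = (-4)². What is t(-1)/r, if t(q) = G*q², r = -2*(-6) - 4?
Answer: 2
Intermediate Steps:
r = 8 (r = 12 - 4 = 8)
G = 16
t(q) = 16*q²
t(-1)/r = (16*(-1)²)/8 = (16*1)*(⅛) = 16*(⅛) = 2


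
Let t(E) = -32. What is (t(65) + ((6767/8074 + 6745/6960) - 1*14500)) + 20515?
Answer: 33631648177/5619504 ≈ 5984.8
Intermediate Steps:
(t(65) + ((6767/8074 + 6745/6960) - 1*14500)) + 20515 = (-32 + ((6767/8074 + 6745/6960) - 1*14500)) + 20515 = (-32 + ((6767*(1/8074) + 6745*(1/6960)) - 14500)) + 20515 = (-32 + ((6767/8074 + 1349/1392) - 14500)) + 20515 = (-32 + (10155745/5619504 - 14500)) + 20515 = (-32 - 81472652255/5619504) + 20515 = -81652476383/5619504 + 20515 = 33631648177/5619504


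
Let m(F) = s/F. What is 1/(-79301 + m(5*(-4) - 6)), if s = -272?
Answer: -13/1030777 ≈ -1.2612e-5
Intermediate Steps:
m(F) = -272/F
1/(-79301 + m(5*(-4) - 6)) = 1/(-79301 - 272/(5*(-4) - 6)) = 1/(-79301 - 272/(-20 - 6)) = 1/(-79301 - 272/(-26)) = 1/(-79301 - 272*(-1/26)) = 1/(-79301 + 136/13) = 1/(-1030777/13) = -13/1030777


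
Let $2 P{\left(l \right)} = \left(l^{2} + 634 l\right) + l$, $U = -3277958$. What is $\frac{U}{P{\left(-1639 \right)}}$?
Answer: $- \frac{1638979}{411389} \approx -3.984$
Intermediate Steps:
$P{\left(l \right)} = \frac{l^{2}}{2} + \frac{635 l}{2}$ ($P{\left(l \right)} = \frac{\left(l^{2} + 634 l\right) + l}{2} = \frac{l^{2} + 635 l}{2} = \frac{l^{2}}{2} + \frac{635 l}{2}$)
$\frac{U}{P{\left(-1639 \right)}} = - \frac{3277958}{\frac{1}{2} \left(-1639\right) \left(635 - 1639\right)} = - \frac{3277958}{\frac{1}{2} \left(-1639\right) \left(-1004\right)} = - \frac{3277958}{822778} = \left(-3277958\right) \frac{1}{822778} = - \frac{1638979}{411389}$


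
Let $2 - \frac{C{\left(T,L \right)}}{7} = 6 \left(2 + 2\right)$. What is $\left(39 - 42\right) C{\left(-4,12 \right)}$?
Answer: $462$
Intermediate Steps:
$C{\left(T,L \right)} = -154$ ($C{\left(T,L \right)} = 14 - 7 \cdot 6 \left(2 + 2\right) = 14 - 7 \cdot 6 \cdot 4 = 14 - 168 = -154$)
$\left(39 - 42\right) C{\left(-4,12 \right)} = \left(39 - 42\right) \left(-154\right) = \left(-3\right) \left(-154\right) = 462$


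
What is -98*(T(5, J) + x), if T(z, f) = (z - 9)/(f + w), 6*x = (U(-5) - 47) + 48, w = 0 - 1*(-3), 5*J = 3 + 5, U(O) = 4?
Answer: 245/69 ≈ 3.5507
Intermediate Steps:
J = 8/5 (J = (3 + 5)/5 = (⅕)*8 = 8/5 ≈ 1.6000)
w = 3 (w = 0 + 3 = 3)
x = ⅚ (x = ((4 - 47) + 48)/6 = (-43 + 48)/6 = (⅙)*5 = ⅚ ≈ 0.83333)
T(z, f) = (-9 + z)/(3 + f) (T(z, f) = (z - 9)/(f + 3) = (-9 + z)/(3 + f))
-98*(T(5, J) + x) = -98*((-9 + 5)/(3 + 8/5) + ⅚) = -98*(-4/(23/5) + ⅚) = -98*((5/23)*(-4) + ⅚) = -98*(-20/23 + ⅚) = -98*(-5/138) = 245/69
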